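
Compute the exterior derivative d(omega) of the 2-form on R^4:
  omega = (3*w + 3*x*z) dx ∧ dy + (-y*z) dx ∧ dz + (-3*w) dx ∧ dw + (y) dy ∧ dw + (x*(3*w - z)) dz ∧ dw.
d(omega) = (3*x + z) dx ∧ dy ∧ dz + (3) dx ∧ dy ∧ dw + (3*w - z) dx ∧ dz ∧ dw

For a 2-form omega = sum_{i<j} g_{ij} dx_i ∧ dx_j, the exterior derivative is
  d(omega) = sum_{i<j} d(g_{ij}) ∧ dx_i ∧ dx_j = sum_{i<j, k} (∂g_{ij}/∂x_k) dx_k ∧ dx_i ∧ dx_j.
Expand each term, using dx_k ∧ dx_i ∧ dx_j = sgn(permutation) dx_{(a)} ∧ dx_{(b)} ∧ dx_{(c)} with (a < b < c) sorted:
  d(3*w + 3*x*z) includes (∂/∂z)(3*w + 3*x*z) dz = (3*x) dz, which multiplied by dx ∧ dy gives (3*x) dx ∧ dy ∧ dz
  d(3*w + 3*x*z) includes (∂/∂w)(3*w + 3*x*z) dw = (3) dw, which multiplied by dx ∧ dy gives (3) dx ∧ dy ∧ dw
  d(-y*z) includes (∂/∂y)(-y*z) dy = (-z) dy, which multiplied by dx ∧ dz gives (z) dx ∧ dy ∧ dz
  d(x*(3*w - z)) includes (∂/∂x)(x*(3*w - z)) dx = (3*w - z) dx, which multiplied by dz ∧ dw gives (3*w - z) dx ∧ dz ∧ dw
Collecting like 3-forms: d(omega) = (3*x + z) dx ∧ dy ∧ dz + (3) dx ∧ dy ∧ dw + (3*w - z) dx ∧ dz ∧ dw.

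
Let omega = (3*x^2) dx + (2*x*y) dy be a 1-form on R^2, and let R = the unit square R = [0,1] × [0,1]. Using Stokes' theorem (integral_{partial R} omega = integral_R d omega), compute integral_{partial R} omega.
integral_(partial R) omega = 1

Stokes: integral_partial_R omega = integral_R d omega with d omega = (∂Q/∂x - ∂P/∂y) dx ∧ dy.
  ∂Q/∂x = 2*y
  ∂P/∂y = 0
  integrand = ∂Q/∂x - ∂P/∂y = 2*y.
Integrating over R: integral_0^1 integral_0^1 (2*y) dx dy = 1.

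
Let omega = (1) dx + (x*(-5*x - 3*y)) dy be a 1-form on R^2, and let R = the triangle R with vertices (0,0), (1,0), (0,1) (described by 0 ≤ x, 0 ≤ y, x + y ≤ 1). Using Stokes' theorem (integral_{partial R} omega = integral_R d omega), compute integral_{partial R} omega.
integral_(partial R) omega = -13/6

Stokes: integral_partial_R omega = integral_R d omega with d omega = (∂Q/∂x - ∂P/∂y) dx ∧ dy.
  ∂Q/∂x = -10*x - 3*y
  ∂P/∂y = 0
  integrand = ∂Q/∂x - ∂P/∂y = -10*x - 3*y.
Integrating over R: integral_0^1 integral_0^{1-x} (-10*x - 3*y) dy dx = -13/6.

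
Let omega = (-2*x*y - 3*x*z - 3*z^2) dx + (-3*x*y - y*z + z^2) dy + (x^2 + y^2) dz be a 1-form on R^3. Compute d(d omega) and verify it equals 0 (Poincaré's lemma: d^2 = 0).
d(d omega) = 0

Step 1: d omega = sum_{i<j} (∂f_j/∂x_i - ∂f_i/∂x_j) dx_i ∧ dx_j:
  coeff of dx ∧ dy: 2*x - 3*y
  coeff of dx ∧ dz: 5*x + 6*z
  coeff of dy ∧ dz: 3*y - 2*z
Step 2: Apply d again to each 2-form coefficient. The only possible 3-form in R^3 is dx ∧ dy ∧ dz, with coefficient
  ∂(coeff of dy∧dz)/∂x - ∂(coeff of dx∧dz)/∂y + ∂(coeff of dx∧dy)/∂z
  = ∂/∂x (3*y - 2*z) - ∂/∂y (5*x + 6*z) + ∂/∂z (2*x - 3*y).
Each of these terms simplifies to sums of mixed partials that cancel in pairs. The result is 0 (by equality of mixed partials for smooth functions — Schwarz / Clairaut).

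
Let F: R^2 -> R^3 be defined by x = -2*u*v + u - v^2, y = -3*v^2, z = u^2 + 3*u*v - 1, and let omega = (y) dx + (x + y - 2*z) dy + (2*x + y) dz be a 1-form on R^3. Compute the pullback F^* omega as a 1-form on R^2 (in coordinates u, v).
F^* omega = (-8*u^2*v + 4*u^2 - 22*u*v^2 + 6*u*v - 9*v^3 - 3*v^2) du + (6*u^2 + 39*u*v^2 - 6*u*v + 30*v^3 - 12*v) dv

Using F^*(f dg) = (f ∘ F) d(g ∘ F), substitute each coordinate x_i by F_i(u, v) in f_i, and replace dx_i by d F_i = (∂F_i/∂u) du + (∂F_i/∂v) dv.
  For the x component: f_1(F) = -3*v^2; d F_1 = (1 - 2*v) du + (-2*u - 2*v) dv
  For the y component: f_2(F) = -2*u^2 - 8*u*v + u - 4*v^2 + 2; d F_2 = (0) du + (-6*v) dv
  For the z component: f_3(F) = -4*u*v + 2*u - 5*v^2; d F_3 = (2*u + 3*v) du + (3*u) dv
Combining and collecting du, dv coefficients:
  coeff of du: -8*u^2*v + 4*u^2 - 22*u*v^2 + 6*u*v - 9*v^3 - 3*v^2
  coeff of dv: 6*u^2 + 39*u*v^2 - 6*u*v + 30*v^3 - 12*v
F^* omega = (-8*u^2*v + 4*u^2 - 22*u*v^2 + 6*u*v - 9*v^3 - 3*v^2) du + (6*u^2 + 39*u*v^2 - 6*u*v + 30*v^3 - 12*v) dv.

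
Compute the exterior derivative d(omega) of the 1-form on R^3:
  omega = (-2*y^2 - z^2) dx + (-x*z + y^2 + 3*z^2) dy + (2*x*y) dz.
d(omega) = (4*y - z) dx ∧ dy + (2*y + 2*z) dx ∧ dz + (3*x - 6*z) dy ∧ dz

For a 1-form omega = sum_i f_i dx_i, the exterior derivative is
  d(omega) = sum_{i < j} (∂f_j/∂x_i - ∂f_i/∂x_j) dx_i ∧ dx_j.
  coefficient of dx ∧ dy: ∂f_2/∂x - ∂f_1/∂y = ∂(-x*z + y^2 + 3*z^2)/∂x - ∂(-2*y^2 - z^2)/∂y = 4*y - z
  coefficient of dx ∧ dz: ∂f_3/∂x - ∂f_1/∂z = ∂(2*x*y)/∂x - ∂(-2*y^2 - z^2)/∂z = 2*y + 2*z
  coefficient of dy ∧ dz: ∂f_3/∂y - ∂f_2/∂z = ∂(2*x*y)/∂y - ∂(-x*z + y^2 + 3*z^2)/∂z = 3*x - 6*z
Assembling: d(omega) = (4*y - z) dx ∧ dy + (2*y + 2*z) dx ∧ dz + (3*x - 6*z) dy ∧ dz.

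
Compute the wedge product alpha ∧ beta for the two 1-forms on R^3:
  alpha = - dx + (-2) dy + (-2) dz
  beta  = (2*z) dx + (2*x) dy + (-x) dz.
alpha ∧ beta = (-2*x + 4*z) dx ∧ dy + (x + 4*z) dx ∧ dz + (6*x) dy ∧ dz

Distribute the wedge, using dx_i ∧ dx_j = -dx_j ∧ dx_i and dx_i ∧ dx_i = 0. For each pair (i, j) with i < j, the coefficient of dx_i ∧ dx_j in alpha ∧ beta is (alpha_i * beta_j - alpha_j * beta_i). Collecting: alpha ∧ beta = (-2*x + 4*z) dx ∧ dy + (x + 4*z) dx ∧ dz + (6*x) dy ∧ dz.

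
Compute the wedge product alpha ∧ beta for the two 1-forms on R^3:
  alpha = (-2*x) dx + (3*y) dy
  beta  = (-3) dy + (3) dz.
alpha ∧ beta = (6*x) dx ∧ dy + (-6*x) dx ∧ dz + (9*y) dy ∧ dz

Distribute the wedge, using dx_i ∧ dx_j = -dx_j ∧ dx_i and dx_i ∧ dx_i = 0. For each pair (i, j) with i < j, the coefficient of dx_i ∧ dx_j in alpha ∧ beta is (alpha_i * beta_j - alpha_j * beta_i). Collecting: alpha ∧ beta = (6*x) dx ∧ dy + (-6*x) dx ∧ dz + (9*y) dy ∧ dz.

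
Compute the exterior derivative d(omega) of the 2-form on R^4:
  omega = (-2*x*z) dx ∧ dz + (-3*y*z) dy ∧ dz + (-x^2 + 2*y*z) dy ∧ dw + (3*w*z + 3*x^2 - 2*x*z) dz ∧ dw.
d(omega) = (-2*x) dx ∧ dy ∧ dw + (-2*y) dy ∧ dz ∧ dw + (6*x - 2*z) dx ∧ dz ∧ dw

For a 2-form omega = sum_{i<j} g_{ij} dx_i ∧ dx_j, the exterior derivative is
  d(omega) = sum_{i<j} d(g_{ij}) ∧ dx_i ∧ dx_j = sum_{i<j, k} (∂g_{ij}/∂x_k) dx_k ∧ dx_i ∧ dx_j.
Expand each term, using dx_k ∧ dx_i ∧ dx_j = sgn(permutation) dx_{(a)} ∧ dx_{(b)} ∧ dx_{(c)} with (a < b < c) sorted:
  d(-x^2 + 2*y*z) includes (∂/∂x)(-x^2 + 2*y*z) dx = (-2*x) dx, which multiplied by dy ∧ dw gives (-2*x) dx ∧ dy ∧ dw
  d(-x^2 + 2*y*z) includes (∂/∂z)(-x^2 + 2*y*z) dz = (2*y) dz, which multiplied by dy ∧ dw gives (-2*y) dy ∧ dz ∧ dw
  d(3*w*z + 3*x^2 - 2*x*z) includes (∂/∂x)(3*w*z + 3*x^2 - 2*x*z) dx = (6*x - 2*z) dx, which multiplied by dz ∧ dw gives (6*x - 2*z) dx ∧ dz ∧ dw
Collecting like 3-forms: d(omega) = (-2*x) dx ∧ dy ∧ dw + (-2*y) dy ∧ dz ∧ dw + (6*x - 2*z) dx ∧ dz ∧ dw.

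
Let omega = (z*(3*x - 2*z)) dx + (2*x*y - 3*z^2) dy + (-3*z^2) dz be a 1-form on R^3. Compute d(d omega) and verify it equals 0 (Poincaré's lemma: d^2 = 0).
d(d omega) = 0

Step 1: d omega = sum_{i<j} (∂f_j/∂x_i - ∂f_i/∂x_j) dx_i ∧ dx_j:
  coeff of dx ∧ dy: 2*y
  coeff of dx ∧ dz: -3*x + 4*z
  coeff of dy ∧ dz: 6*z
Step 2: Apply d again to each 2-form coefficient. The only possible 3-form in R^3 is dx ∧ dy ∧ dz, with coefficient
  ∂(coeff of dy∧dz)/∂x - ∂(coeff of dx∧dz)/∂y + ∂(coeff of dx∧dy)/∂z
  = ∂/∂x (6*z) - ∂/∂y (-3*x + 4*z) + ∂/∂z (2*y).
Each of these terms simplifies to sums of mixed partials that cancel in pairs. The result is 0 (by equality of mixed partials for smooth functions — Schwarz / Clairaut).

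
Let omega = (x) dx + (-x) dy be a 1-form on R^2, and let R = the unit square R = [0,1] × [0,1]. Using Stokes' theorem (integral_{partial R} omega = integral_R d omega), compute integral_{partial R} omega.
integral_(partial R) omega = -1

Stokes: integral_partial_R omega = integral_R d omega with d omega = (∂Q/∂x - ∂P/∂y) dx ∧ dy.
  ∂Q/∂x = -1
  ∂P/∂y = 0
  integrand = ∂Q/∂x - ∂P/∂y = -1.
Integrating over R: integral_0^1 integral_0^1 (-1) dx dy = -1.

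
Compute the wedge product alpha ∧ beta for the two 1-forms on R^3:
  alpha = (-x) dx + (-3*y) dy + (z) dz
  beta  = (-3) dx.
alpha ∧ beta = (-9*y) dx ∧ dy + (3*z) dx ∧ dz

Distribute the wedge, using dx_i ∧ dx_j = -dx_j ∧ dx_i and dx_i ∧ dx_i = 0. For each pair (i, j) with i < j, the coefficient of dx_i ∧ dx_j in alpha ∧ beta is (alpha_i * beta_j - alpha_j * beta_i). Collecting: alpha ∧ beta = (-9*y) dx ∧ dy + (3*z) dx ∧ dz.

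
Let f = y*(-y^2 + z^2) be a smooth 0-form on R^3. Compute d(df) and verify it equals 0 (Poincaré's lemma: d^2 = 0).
d(df) = 0

Step 1: df = sum_i (∂f/∂x_i) dx_i = (0) dx + (-3*y^2 + z^2) dy + (2*y*z) dz.
Step 2: Apply d again. Using the 1-form formula, the coefficient of dx ∧ dy in d(df) is ∂^2 f/∂x ∂y - ∂^2 f/∂y ∂x = (0) - (0) = 0 (equality of mixed partials for smooth f).
Similarly for dx ∧ dz and dy ∧ dz — all coefficients vanish. So d(df) = 0.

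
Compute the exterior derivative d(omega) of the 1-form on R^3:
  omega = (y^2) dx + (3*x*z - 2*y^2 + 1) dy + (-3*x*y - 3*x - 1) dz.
d(omega) = (-2*y + 3*z) dx ∧ dy + (-3*y - 3) dx ∧ dz + (-6*x) dy ∧ dz

For a 1-form omega = sum_i f_i dx_i, the exterior derivative is
  d(omega) = sum_{i < j} (∂f_j/∂x_i - ∂f_i/∂x_j) dx_i ∧ dx_j.
  coefficient of dx ∧ dy: ∂f_2/∂x - ∂f_1/∂y = ∂(3*x*z - 2*y^2 + 1)/∂x - ∂(y^2)/∂y = -2*y + 3*z
  coefficient of dx ∧ dz: ∂f_3/∂x - ∂f_1/∂z = ∂(-3*x*y - 3*x - 1)/∂x - ∂(y^2)/∂z = -3*y - 3
  coefficient of dy ∧ dz: ∂f_3/∂y - ∂f_2/∂z = ∂(-3*x*y - 3*x - 1)/∂y - ∂(3*x*z - 2*y^2 + 1)/∂z = -6*x
Assembling: d(omega) = (-2*y + 3*z) dx ∧ dy + (-3*y - 3) dx ∧ dz + (-6*x) dy ∧ dz.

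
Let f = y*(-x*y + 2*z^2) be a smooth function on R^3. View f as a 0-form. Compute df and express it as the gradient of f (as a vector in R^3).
df = (-y^2) dx + (-2*x*y + 2*z^2) dy + (4*y*z) dz; grad f = (-y^2, -2*x*y + 2*z^2, 4*y*z)

For a 0-form f, d f = (∂f/∂x) dx + (∂f/∂y) dy + (∂f/∂z) dz. The components of the vector representation are exactly the entries of grad f in Cartesian coordinates:
  ∂f/∂x = -y^2
  ∂f/∂y = -2*x*y + 2*z^2
  ∂f/∂z = 4*y*z.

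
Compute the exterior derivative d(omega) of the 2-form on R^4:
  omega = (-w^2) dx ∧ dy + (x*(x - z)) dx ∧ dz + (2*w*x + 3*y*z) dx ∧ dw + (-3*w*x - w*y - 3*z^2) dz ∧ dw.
d(omega) = (-2*w - 3*z) dx ∧ dy ∧ dw + (-3*w - 3*y) dx ∧ dz ∧ dw + (-w) dy ∧ dz ∧ dw

For a 2-form omega = sum_{i<j} g_{ij} dx_i ∧ dx_j, the exterior derivative is
  d(omega) = sum_{i<j} d(g_{ij}) ∧ dx_i ∧ dx_j = sum_{i<j, k} (∂g_{ij}/∂x_k) dx_k ∧ dx_i ∧ dx_j.
Expand each term, using dx_k ∧ dx_i ∧ dx_j = sgn(permutation) dx_{(a)} ∧ dx_{(b)} ∧ dx_{(c)} with (a < b < c) sorted:
  d(-w^2) includes (∂/∂w)(-w^2) dw = (-2*w) dw, which multiplied by dx ∧ dy gives (-2*w) dx ∧ dy ∧ dw
  d(2*w*x + 3*y*z) includes (∂/∂y)(2*w*x + 3*y*z) dy = (3*z) dy, which multiplied by dx ∧ dw gives (-3*z) dx ∧ dy ∧ dw
  d(2*w*x + 3*y*z) includes (∂/∂z)(2*w*x + 3*y*z) dz = (3*y) dz, which multiplied by dx ∧ dw gives (-3*y) dx ∧ dz ∧ dw
  d(-3*w*x - w*y - 3*z^2) includes (∂/∂x)(-3*w*x - w*y - 3*z^2) dx = (-3*w) dx, which multiplied by dz ∧ dw gives (-3*w) dx ∧ dz ∧ dw
  d(-3*w*x - w*y - 3*z^2) includes (∂/∂y)(-3*w*x - w*y - 3*z^2) dy = (-w) dy, which multiplied by dz ∧ dw gives (-w) dy ∧ dz ∧ dw
Collecting like 3-forms: d(omega) = (-2*w - 3*z) dx ∧ dy ∧ dw + (-3*w - 3*y) dx ∧ dz ∧ dw + (-w) dy ∧ dz ∧ dw.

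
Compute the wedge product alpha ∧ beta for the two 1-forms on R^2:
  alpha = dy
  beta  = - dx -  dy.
alpha ∧ beta = (1) dx ∧ dy

Distribute the wedge, using dx_i ∧ dx_j = -dx_j ∧ dx_i and dx_i ∧ dx_i = 0. For each pair (i, j) with i < j, the coefficient of dx_i ∧ dx_j in alpha ∧ beta is (alpha_i * beta_j - alpha_j * beta_i). Collecting: alpha ∧ beta = (1) dx ∧ dy.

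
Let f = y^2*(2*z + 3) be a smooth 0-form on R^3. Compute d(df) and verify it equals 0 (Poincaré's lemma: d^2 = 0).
d(df) = 0

Step 1: df = sum_i (∂f/∂x_i) dx_i = (0) dx + (2*y*(2*z + 3)) dy + (2*y^2) dz.
Step 2: Apply d again. Using the 1-form formula, the coefficient of dx ∧ dy in d(df) is ∂^2 f/∂x ∂y - ∂^2 f/∂y ∂x = (0) - (0) = 0 (equality of mixed partials for smooth f).
Similarly for dx ∧ dz and dy ∧ dz — all coefficients vanish. So d(df) = 0.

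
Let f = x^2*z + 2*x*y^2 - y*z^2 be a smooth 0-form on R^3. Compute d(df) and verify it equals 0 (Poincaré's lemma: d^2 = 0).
d(df) = 0

Step 1: df = sum_i (∂f/∂x_i) dx_i = (2*x*z + 2*y^2) dx + (4*x*y - z^2) dy + (x^2 - 2*y*z) dz.
Step 2: Apply d again. Using the 1-form formula, the coefficient of dx ∧ dy in d(df) is ∂^2 f/∂x ∂y - ∂^2 f/∂y ∂x = (4*y) - (4*y) = 0 (equality of mixed partials for smooth f).
Similarly for dx ∧ dz and dy ∧ dz — all coefficients vanish. So d(df) = 0.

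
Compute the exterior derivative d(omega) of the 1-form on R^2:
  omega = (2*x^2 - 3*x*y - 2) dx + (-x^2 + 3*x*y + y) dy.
d(omega) = (x + 3*y) dx ∧ dy

For a 1-form omega = sum_i f_i dx_i, the exterior derivative is
  d(omega) = sum_{i < j} (∂f_j/∂x_i - ∂f_i/∂x_j) dx_i ∧ dx_j.
  coefficient of dx ∧ dy: ∂f_2/∂x - ∂f_1/∂y = ∂(-x^2 + 3*x*y + y)/∂x - ∂(2*x^2 - 3*x*y - 2)/∂y = x + 3*y
Assembling: d(omega) = (x + 3*y) dx ∧ dy.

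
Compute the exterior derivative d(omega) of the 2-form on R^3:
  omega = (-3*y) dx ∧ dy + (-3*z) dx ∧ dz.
d(omega) = 0

For a 2-form omega = sum_{i<j} g_{ij} dx_i ∧ dx_j, the exterior derivative is
  d(omega) = sum_{i<j} d(g_{ij}) ∧ dx_i ∧ dx_j = sum_{i<j, k} (∂g_{ij}/∂x_k) dx_k ∧ dx_i ∧ dx_j.
Expand each term, using dx_k ∧ dx_i ∧ dx_j = sgn(permutation) dx_{(a)} ∧ dx_{(b)} ∧ dx_{(c)} with (a < b < c) sorted:

Collecting like 3-forms: d(omega) = 0.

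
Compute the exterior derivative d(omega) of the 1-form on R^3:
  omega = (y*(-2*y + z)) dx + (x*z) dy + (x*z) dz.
d(omega) = (4*y) dx ∧ dy + (-y + z) dx ∧ dz + (-x) dy ∧ dz

For a 1-form omega = sum_i f_i dx_i, the exterior derivative is
  d(omega) = sum_{i < j} (∂f_j/∂x_i - ∂f_i/∂x_j) dx_i ∧ dx_j.
  coefficient of dx ∧ dy: ∂f_2/∂x - ∂f_1/∂y = ∂(x*z)/∂x - ∂(y*(-2*y + z))/∂y = 4*y
  coefficient of dx ∧ dz: ∂f_3/∂x - ∂f_1/∂z = ∂(x*z)/∂x - ∂(y*(-2*y + z))/∂z = -y + z
  coefficient of dy ∧ dz: ∂f_3/∂y - ∂f_2/∂z = ∂(x*z)/∂y - ∂(x*z)/∂z = -x
Assembling: d(omega) = (4*y) dx ∧ dy + (-y + z) dx ∧ dz + (-x) dy ∧ dz.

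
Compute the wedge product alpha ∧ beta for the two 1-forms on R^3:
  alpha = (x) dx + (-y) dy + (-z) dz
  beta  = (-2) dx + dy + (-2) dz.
alpha ∧ beta = (x - 2*y) dx ∧ dy + (-2*x - 2*z) dx ∧ dz + (2*y + z) dy ∧ dz

Distribute the wedge, using dx_i ∧ dx_j = -dx_j ∧ dx_i and dx_i ∧ dx_i = 0. For each pair (i, j) with i < j, the coefficient of dx_i ∧ dx_j in alpha ∧ beta is (alpha_i * beta_j - alpha_j * beta_i). Collecting: alpha ∧ beta = (x - 2*y) dx ∧ dy + (-2*x - 2*z) dx ∧ dz + (2*y + z) dy ∧ dz.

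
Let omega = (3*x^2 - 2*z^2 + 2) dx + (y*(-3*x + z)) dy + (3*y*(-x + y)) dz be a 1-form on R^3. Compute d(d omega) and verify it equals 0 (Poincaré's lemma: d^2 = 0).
d(d omega) = 0

Step 1: d omega = sum_{i<j} (∂f_j/∂x_i - ∂f_i/∂x_j) dx_i ∧ dx_j:
  coeff of dx ∧ dy: -3*y
  coeff of dx ∧ dz: -3*y + 4*z
  coeff of dy ∧ dz: -3*x + 5*y
Step 2: Apply d again to each 2-form coefficient. The only possible 3-form in R^3 is dx ∧ dy ∧ dz, with coefficient
  ∂(coeff of dy∧dz)/∂x - ∂(coeff of dx∧dz)/∂y + ∂(coeff of dx∧dy)/∂z
  = ∂/∂x (-3*x + 5*y) - ∂/∂y (-3*y + 4*z) + ∂/∂z (-3*y).
Each of these terms simplifies to sums of mixed partials that cancel in pairs. The result is 0 (by equality of mixed partials for smooth functions — Schwarz / Clairaut).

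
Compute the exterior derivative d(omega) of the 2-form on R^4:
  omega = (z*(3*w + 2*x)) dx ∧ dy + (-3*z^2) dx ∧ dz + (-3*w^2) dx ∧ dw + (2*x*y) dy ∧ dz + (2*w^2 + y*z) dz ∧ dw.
d(omega) = (3*w + 2*x + 2*y) dx ∧ dy ∧ dz + (3*z) dx ∧ dy ∧ dw + (z) dy ∧ dz ∧ dw

For a 2-form omega = sum_{i<j} g_{ij} dx_i ∧ dx_j, the exterior derivative is
  d(omega) = sum_{i<j} d(g_{ij}) ∧ dx_i ∧ dx_j = sum_{i<j, k} (∂g_{ij}/∂x_k) dx_k ∧ dx_i ∧ dx_j.
Expand each term, using dx_k ∧ dx_i ∧ dx_j = sgn(permutation) dx_{(a)} ∧ dx_{(b)} ∧ dx_{(c)} with (a < b < c) sorted:
  d(z*(3*w + 2*x)) includes (∂/∂z)(z*(3*w + 2*x)) dz = (3*w + 2*x) dz, which multiplied by dx ∧ dy gives (3*w + 2*x) dx ∧ dy ∧ dz
  d(z*(3*w + 2*x)) includes (∂/∂w)(z*(3*w + 2*x)) dw = (3*z) dw, which multiplied by dx ∧ dy gives (3*z) dx ∧ dy ∧ dw
  d(2*x*y) includes (∂/∂x)(2*x*y) dx = (2*y) dx, which multiplied by dy ∧ dz gives (2*y) dx ∧ dy ∧ dz
  d(2*w^2 + y*z) includes (∂/∂y)(2*w^2 + y*z) dy = (z) dy, which multiplied by dz ∧ dw gives (z) dy ∧ dz ∧ dw
Collecting like 3-forms: d(omega) = (3*w + 2*x + 2*y) dx ∧ dy ∧ dz + (3*z) dx ∧ dy ∧ dw + (z) dy ∧ dz ∧ dw.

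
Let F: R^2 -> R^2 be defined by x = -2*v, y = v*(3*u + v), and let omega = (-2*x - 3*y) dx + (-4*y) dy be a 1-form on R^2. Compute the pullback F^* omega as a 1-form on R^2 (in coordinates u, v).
F^* omega = (12*v^2*(-3*u - v)) du + (2*v*(-18*u^2 - 18*u*v + 9*u - 4*v^2 + 3*v - 4)) dv

Using F^*(f dg) = (f ∘ F) d(g ∘ F), substitute each coordinate x_i by F_i(u, v) in f_i, and replace dx_i by d F_i = (∂F_i/∂u) du + (∂F_i/∂v) dv.
  For the x component: f_1(F) = v*(-9*u - 3*v + 4); d F_1 = (0) du + (-2) dv
  For the y component: f_2(F) = 4*v*(-3*u - v); d F_2 = (3*v) du + (3*u + 2*v) dv
Combining and collecting du, dv coefficients:
  coeff of du: 12*v^2*(-3*u - v)
  coeff of dv: 2*v*(-18*u^2 - 18*u*v + 9*u - 4*v^2 + 3*v - 4)
F^* omega = (12*v^2*(-3*u - v)) du + (2*v*(-18*u^2 - 18*u*v + 9*u - 4*v^2 + 3*v - 4)) dv.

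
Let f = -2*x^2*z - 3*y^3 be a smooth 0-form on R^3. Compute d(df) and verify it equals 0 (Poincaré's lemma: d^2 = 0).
d(df) = 0

Step 1: df = sum_i (∂f/∂x_i) dx_i = (-4*x*z) dx + (-9*y^2) dy + (-2*x^2) dz.
Step 2: Apply d again. Using the 1-form formula, the coefficient of dx ∧ dy in d(df) is ∂^2 f/∂x ∂y - ∂^2 f/∂y ∂x = (0) - (0) = 0 (equality of mixed partials for smooth f).
Similarly for dx ∧ dz and dy ∧ dz — all coefficients vanish. So d(df) = 0.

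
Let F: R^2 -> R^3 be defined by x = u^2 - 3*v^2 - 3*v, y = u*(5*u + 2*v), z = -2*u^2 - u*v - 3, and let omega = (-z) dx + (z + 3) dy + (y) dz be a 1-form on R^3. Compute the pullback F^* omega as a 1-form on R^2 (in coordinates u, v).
F^* omega = (u*(-36*u^2 - 25*u*v - 4*v^2 + 6)) du + (-9*u^3 - 16*u^2*v - 6*u^2 - 6*u*v^2 - 3*u*v - 18*v - 9) dv

Using F^*(f dg) = (f ∘ F) d(g ∘ F), substitute each coordinate x_i by F_i(u, v) in f_i, and replace dx_i by d F_i = (∂F_i/∂u) du + (∂F_i/∂v) dv.
  For the x component: f_1(F) = 2*u^2 + u*v + 3; d F_1 = (2*u) du + (-6*v - 3) dv
  For the y component: f_2(F) = u*(-2*u - v); d F_2 = (10*u + 2*v) du + (2*u) dv
  For the z component: f_3(F) = u*(5*u + 2*v); d F_3 = (-4*u - v) du + (-u) dv
Combining and collecting du, dv coefficients:
  coeff of du: u*(-36*u^2 - 25*u*v - 4*v^2 + 6)
  coeff of dv: -9*u^3 - 16*u^2*v - 6*u^2 - 6*u*v^2 - 3*u*v - 18*v - 9
F^* omega = (u*(-36*u^2 - 25*u*v - 4*v^2 + 6)) du + (-9*u^3 - 16*u^2*v - 6*u^2 - 6*u*v^2 - 3*u*v - 18*v - 9) dv.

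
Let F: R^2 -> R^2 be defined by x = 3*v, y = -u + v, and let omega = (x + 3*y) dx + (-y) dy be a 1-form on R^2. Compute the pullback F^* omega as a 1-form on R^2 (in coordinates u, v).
F^* omega = (-u + v) du + (-8*u + 17*v) dv

Using F^*(f dg) = (f ∘ F) d(g ∘ F), substitute each coordinate x_i by F_i(u, v) in f_i, and replace dx_i by d F_i = (∂F_i/∂u) du + (∂F_i/∂v) dv.
  For the x component: f_1(F) = -3*u + 6*v; d F_1 = (0) du + (3) dv
  For the y component: f_2(F) = u - v; d F_2 = (-1) du + (1) dv
Combining and collecting du, dv coefficients:
  coeff of du: -u + v
  coeff of dv: -8*u + 17*v
F^* omega = (-u + v) du + (-8*u + 17*v) dv.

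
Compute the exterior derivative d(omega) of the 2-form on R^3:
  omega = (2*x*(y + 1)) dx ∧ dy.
d(omega) = 0

For a 2-form omega = sum_{i<j} g_{ij} dx_i ∧ dx_j, the exterior derivative is
  d(omega) = sum_{i<j} d(g_{ij}) ∧ dx_i ∧ dx_j = sum_{i<j, k} (∂g_{ij}/∂x_k) dx_k ∧ dx_i ∧ dx_j.
Expand each term, using dx_k ∧ dx_i ∧ dx_j = sgn(permutation) dx_{(a)} ∧ dx_{(b)} ∧ dx_{(c)} with (a < b < c) sorted:

Collecting like 3-forms: d(omega) = 0.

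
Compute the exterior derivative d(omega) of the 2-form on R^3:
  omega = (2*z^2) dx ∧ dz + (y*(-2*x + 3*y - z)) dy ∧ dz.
d(omega) = (-2*y) dx ∧ dy ∧ dz

For a 2-form omega = sum_{i<j} g_{ij} dx_i ∧ dx_j, the exterior derivative is
  d(omega) = sum_{i<j} d(g_{ij}) ∧ dx_i ∧ dx_j = sum_{i<j, k} (∂g_{ij}/∂x_k) dx_k ∧ dx_i ∧ dx_j.
Expand each term, using dx_k ∧ dx_i ∧ dx_j = sgn(permutation) dx_{(a)} ∧ dx_{(b)} ∧ dx_{(c)} with (a < b < c) sorted:
  d(y*(-2*x + 3*y - z)) includes (∂/∂x)(y*(-2*x + 3*y - z)) dx = (-2*y) dx, which multiplied by dy ∧ dz gives (-2*y) dx ∧ dy ∧ dz
Collecting like 3-forms: d(omega) = (-2*y) dx ∧ dy ∧ dz.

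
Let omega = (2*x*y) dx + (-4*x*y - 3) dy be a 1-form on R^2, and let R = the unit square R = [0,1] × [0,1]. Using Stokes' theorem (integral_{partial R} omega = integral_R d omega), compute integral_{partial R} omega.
integral_(partial R) omega = -3

Stokes: integral_partial_R omega = integral_R d omega with d omega = (∂Q/∂x - ∂P/∂y) dx ∧ dy.
  ∂Q/∂x = -4*y
  ∂P/∂y = 2*x
  integrand = ∂Q/∂x - ∂P/∂y = -2*x - 4*y.
Integrating over R: integral_0^1 integral_0^1 (-2*x - 4*y) dx dy = -3.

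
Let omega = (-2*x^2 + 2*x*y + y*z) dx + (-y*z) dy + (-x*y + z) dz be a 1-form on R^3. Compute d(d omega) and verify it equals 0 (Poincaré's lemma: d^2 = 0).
d(d omega) = 0

Step 1: d omega = sum_{i<j} (∂f_j/∂x_i - ∂f_i/∂x_j) dx_i ∧ dx_j:
  coeff of dx ∧ dy: -2*x - z
  coeff of dx ∧ dz: -2*y
  coeff of dy ∧ dz: -x + y
Step 2: Apply d again to each 2-form coefficient. The only possible 3-form in R^3 is dx ∧ dy ∧ dz, with coefficient
  ∂(coeff of dy∧dz)/∂x - ∂(coeff of dx∧dz)/∂y + ∂(coeff of dx∧dy)/∂z
  = ∂/∂x (-x + y) - ∂/∂y (-2*y) + ∂/∂z (-2*x - z).
Each of these terms simplifies to sums of mixed partials that cancel in pairs. The result is 0 (by equality of mixed partials for smooth functions — Schwarz / Clairaut).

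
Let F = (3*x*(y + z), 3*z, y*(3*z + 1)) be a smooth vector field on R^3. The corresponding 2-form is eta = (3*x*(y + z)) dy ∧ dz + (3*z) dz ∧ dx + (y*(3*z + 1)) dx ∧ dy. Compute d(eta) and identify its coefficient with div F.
d(eta) = (6*y + 3*z) dx ∧ dy ∧ dz; div F = 6*y + 3*z

For a 2-form in R^3 of the form above, applying d gives a 3-form with coefficient ∂P/∂x + ∂Q/∂y + ∂R/∂z:
  ∂P/∂x = 3*y + 3*z
  ∂Q/∂y = 0
  ∂R/∂z = 3*y
Sum = 6*y + 3*z, which is exactly div F.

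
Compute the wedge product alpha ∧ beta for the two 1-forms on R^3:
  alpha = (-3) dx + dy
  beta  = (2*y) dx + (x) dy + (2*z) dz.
alpha ∧ beta = (-3*x - 2*y) dx ∧ dy + (-6*z) dx ∧ dz + (2*z) dy ∧ dz

Distribute the wedge, using dx_i ∧ dx_j = -dx_j ∧ dx_i and dx_i ∧ dx_i = 0. For each pair (i, j) with i < j, the coefficient of dx_i ∧ dx_j in alpha ∧ beta is (alpha_i * beta_j - alpha_j * beta_i). Collecting: alpha ∧ beta = (-3*x - 2*y) dx ∧ dy + (-6*z) dx ∧ dz + (2*z) dy ∧ dz.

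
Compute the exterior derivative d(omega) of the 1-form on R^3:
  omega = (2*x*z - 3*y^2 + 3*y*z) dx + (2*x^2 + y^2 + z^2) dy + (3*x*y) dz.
d(omega) = (4*x + 6*y - 3*z) dx ∧ dy + (-2*x) dx ∧ dz + (3*x - 2*z) dy ∧ dz

For a 1-form omega = sum_i f_i dx_i, the exterior derivative is
  d(omega) = sum_{i < j} (∂f_j/∂x_i - ∂f_i/∂x_j) dx_i ∧ dx_j.
  coefficient of dx ∧ dy: ∂f_2/∂x - ∂f_1/∂y = ∂(2*x^2 + y^2 + z^2)/∂x - ∂(2*x*z - 3*y^2 + 3*y*z)/∂y = 4*x + 6*y - 3*z
  coefficient of dx ∧ dz: ∂f_3/∂x - ∂f_1/∂z = ∂(3*x*y)/∂x - ∂(2*x*z - 3*y^2 + 3*y*z)/∂z = -2*x
  coefficient of dy ∧ dz: ∂f_3/∂y - ∂f_2/∂z = ∂(3*x*y)/∂y - ∂(2*x^2 + y^2 + z^2)/∂z = 3*x - 2*z
Assembling: d(omega) = (4*x + 6*y - 3*z) dx ∧ dy + (-2*x) dx ∧ dz + (3*x - 2*z) dy ∧ dz.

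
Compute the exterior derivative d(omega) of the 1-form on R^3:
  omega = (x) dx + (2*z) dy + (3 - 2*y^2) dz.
d(omega) = (-4*y - 2) dy ∧ dz

For a 1-form omega = sum_i f_i dx_i, the exterior derivative is
  d(omega) = sum_{i < j} (∂f_j/∂x_i - ∂f_i/∂x_j) dx_i ∧ dx_j.
  coefficient of dy ∧ dz: ∂f_3/∂y - ∂f_2/∂z = ∂(3 - 2*y^2)/∂y - ∂(2*z)/∂z = -4*y - 2
Assembling: d(omega) = (-4*y - 2) dy ∧ dz.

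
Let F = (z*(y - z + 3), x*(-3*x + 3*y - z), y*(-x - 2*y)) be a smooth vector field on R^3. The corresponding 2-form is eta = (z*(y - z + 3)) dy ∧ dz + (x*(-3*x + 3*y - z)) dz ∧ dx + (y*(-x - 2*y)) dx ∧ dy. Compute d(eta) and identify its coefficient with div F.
d(eta) = (3*x) dx ∧ dy ∧ dz; div F = 3*x

For a 2-form in R^3 of the form above, applying d gives a 3-form with coefficient ∂P/∂x + ∂Q/∂y + ∂R/∂z:
  ∂P/∂x = 0
  ∂Q/∂y = 3*x
  ∂R/∂z = 0
Sum = 3*x, which is exactly div F.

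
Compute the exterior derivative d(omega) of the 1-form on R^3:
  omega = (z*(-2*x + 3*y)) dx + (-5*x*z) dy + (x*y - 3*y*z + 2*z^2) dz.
d(omega) = (-8*z) dx ∧ dy + (2*x - 2*y) dx ∧ dz + (6*x - 3*z) dy ∧ dz

For a 1-form omega = sum_i f_i dx_i, the exterior derivative is
  d(omega) = sum_{i < j} (∂f_j/∂x_i - ∂f_i/∂x_j) dx_i ∧ dx_j.
  coefficient of dx ∧ dy: ∂f_2/∂x - ∂f_1/∂y = ∂(-5*x*z)/∂x - ∂(z*(-2*x + 3*y))/∂y = -8*z
  coefficient of dx ∧ dz: ∂f_3/∂x - ∂f_1/∂z = ∂(x*y - 3*y*z + 2*z^2)/∂x - ∂(z*(-2*x + 3*y))/∂z = 2*x - 2*y
  coefficient of dy ∧ dz: ∂f_3/∂y - ∂f_2/∂z = ∂(x*y - 3*y*z + 2*z^2)/∂y - ∂(-5*x*z)/∂z = 6*x - 3*z
Assembling: d(omega) = (-8*z) dx ∧ dy + (2*x - 2*y) dx ∧ dz + (6*x - 3*z) dy ∧ dz.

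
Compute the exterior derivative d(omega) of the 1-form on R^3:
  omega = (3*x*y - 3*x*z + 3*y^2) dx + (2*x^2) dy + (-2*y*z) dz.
d(omega) = (x - 6*y) dx ∧ dy + (3*x) dx ∧ dz + (-2*z) dy ∧ dz

For a 1-form omega = sum_i f_i dx_i, the exterior derivative is
  d(omega) = sum_{i < j} (∂f_j/∂x_i - ∂f_i/∂x_j) dx_i ∧ dx_j.
  coefficient of dx ∧ dy: ∂f_2/∂x - ∂f_1/∂y = ∂(2*x^2)/∂x - ∂(3*x*y - 3*x*z + 3*y^2)/∂y = x - 6*y
  coefficient of dx ∧ dz: ∂f_3/∂x - ∂f_1/∂z = ∂(-2*y*z)/∂x - ∂(3*x*y - 3*x*z + 3*y^2)/∂z = 3*x
  coefficient of dy ∧ dz: ∂f_3/∂y - ∂f_2/∂z = ∂(-2*y*z)/∂y - ∂(2*x^2)/∂z = -2*z
Assembling: d(omega) = (x - 6*y) dx ∧ dy + (3*x) dx ∧ dz + (-2*z) dy ∧ dz.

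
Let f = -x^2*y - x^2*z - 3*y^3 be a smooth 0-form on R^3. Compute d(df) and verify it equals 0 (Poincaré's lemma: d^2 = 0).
d(df) = 0

Step 1: df = sum_i (∂f/∂x_i) dx_i = (2*x*(-y - z)) dx + (-x^2 - 9*y^2) dy + (-x^2) dz.
Step 2: Apply d again. Using the 1-form formula, the coefficient of dx ∧ dy in d(df) is ∂^2 f/∂x ∂y - ∂^2 f/∂y ∂x = (-2*x) - (-2*x) = 0 (equality of mixed partials for smooth f).
Similarly for dx ∧ dz and dy ∧ dz — all coefficients vanish. So d(df) = 0.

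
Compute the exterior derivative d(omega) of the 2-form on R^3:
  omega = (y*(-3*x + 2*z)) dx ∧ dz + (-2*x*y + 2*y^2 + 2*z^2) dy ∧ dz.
d(omega) = (3*x - 2*y - 2*z) dx ∧ dy ∧ dz

For a 2-form omega = sum_{i<j} g_{ij} dx_i ∧ dx_j, the exterior derivative is
  d(omega) = sum_{i<j} d(g_{ij}) ∧ dx_i ∧ dx_j = sum_{i<j, k} (∂g_{ij}/∂x_k) dx_k ∧ dx_i ∧ dx_j.
Expand each term, using dx_k ∧ dx_i ∧ dx_j = sgn(permutation) dx_{(a)} ∧ dx_{(b)} ∧ dx_{(c)} with (a < b < c) sorted:
  d(y*(-3*x + 2*z)) includes (∂/∂y)(y*(-3*x + 2*z)) dy = (-3*x + 2*z) dy, which multiplied by dx ∧ dz gives (3*x - 2*z) dx ∧ dy ∧ dz
  d(-2*x*y + 2*y^2 + 2*z^2) includes (∂/∂x)(-2*x*y + 2*y^2 + 2*z^2) dx = (-2*y) dx, which multiplied by dy ∧ dz gives (-2*y) dx ∧ dy ∧ dz
Collecting like 3-forms: d(omega) = (3*x - 2*y - 2*z) dx ∧ dy ∧ dz.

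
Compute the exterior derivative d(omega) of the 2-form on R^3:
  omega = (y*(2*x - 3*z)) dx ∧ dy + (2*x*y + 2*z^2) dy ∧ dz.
d(omega) = (-y) dx ∧ dy ∧ dz

For a 2-form omega = sum_{i<j} g_{ij} dx_i ∧ dx_j, the exterior derivative is
  d(omega) = sum_{i<j} d(g_{ij}) ∧ dx_i ∧ dx_j = sum_{i<j, k} (∂g_{ij}/∂x_k) dx_k ∧ dx_i ∧ dx_j.
Expand each term, using dx_k ∧ dx_i ∧ dx_j = sgn(permutation) dx_{(a)} ∧ dx_{(b)} ∧ dx_{(c)} with (a < b < c) sorted:
  d(y*(2*x - 3*z)) includes (∂/∂z)(y*(2*x - 3*z)) dz = (-3*y) dz, which multiplied by dx ∧ dy gives (-3*y) dx ∧ dy ∧ dz
  d(2*x*y + 2*z^2) includes (∂/∂x)(2*x*y + 2*z^2) dx = (2*y) dx, which multiplied by dy ∧ dz gives (2*y) dx ∧ dy ∧ dz
Collecting like 3-forms: d(omega) = (-y) dx ∧ dy ∧ dz.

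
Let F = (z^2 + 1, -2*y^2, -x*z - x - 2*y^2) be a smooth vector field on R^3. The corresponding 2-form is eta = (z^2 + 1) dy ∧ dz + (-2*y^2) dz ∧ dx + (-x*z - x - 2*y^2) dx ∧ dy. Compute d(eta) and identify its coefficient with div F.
d(eta) = (-x - 4*y) dx ∧ dy ∧ dz; div F = -x - 4*y

For a 2-form in R^3 of the form above, applying d gives a 3-form with coefficient ∂P/∂x + ∂Q/∂y + ∂R/∂z:
  ∂P/∂x = 0
  ∂Q/∂y = -4*y
  ∂R/∂z = -x
Sum = -x - 4*y, which is exactly div F.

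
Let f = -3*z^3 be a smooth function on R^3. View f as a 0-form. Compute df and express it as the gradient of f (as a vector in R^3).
df = (0) dx + (0) dy + (-9*z^2) dz; grad f = (0, 0, -9*z^2)

For a 0-form f, d f = (∂f/∂x) dx + (∂f/∂y) dy + (∂f/∂z) dz. The components of the vector representation are exactly the entries of grad f in Cartesian coordinates:
  ∂f/∂x = 0
  ∂f/∂y = 0
  ∂f/∂z = -9*z^2.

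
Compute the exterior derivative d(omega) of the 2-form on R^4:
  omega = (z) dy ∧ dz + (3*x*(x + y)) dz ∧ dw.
d(omega) = (6*x + 3*y) dx ∧ dz ∧ dw + (3*x) dy ∧ dz ∧ dw

For a 2-form omega = sum_{i<j} g_{ij} dx_i ∧ dx_j, the exterior derivative is
  d(omega) = sum_{i<j} d(g_{ij}) ∧ dx_i ∧ dx_j = sum_{i<j, k} (∂g_{ij}/∂x_k) dx_k ∧ dx_i ∧ dx_j.
Expand each term, using dx_k ∧ dx_i ∧ dx_j = sgn(permutation) dx_{(a)} ∧ dx_{(b)} ∧ dx_{(c)} with (a < b < c) sorted:
  d(3*x*(x + y)) includes (∂/∂x)(3*x*(x + y)) dx = (6*x + 3*y) dx, which multiplied by dz ∧ dw gives (6*x + 3*y) dx ∧ dz ∧ dw
  d(3*x*(x + y)) includes (∂/∂y)(3*x*(x + y)) dy = (3*x) dy, which multiplied by dz ∧ dw gives (3*x) dy ∧ dz ∧ dw
Collecting like 3-forms: d(omega) = (6*x + 3*y) dx ∧ dz ∧ dw + (3*x) dy ∧ dz ∧ dw.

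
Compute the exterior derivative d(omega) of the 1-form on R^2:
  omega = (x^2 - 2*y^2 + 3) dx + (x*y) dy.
d(omega) = (5*y) dx ∧ dy

For a 1-form omega = sum_i f_i dx_i, the exterior derivative is
  d(omega) = sum_{i < j} (∂f_j/∂x_i - ∂f_i/∂x_j) dx_i ∧ dx_j.
  coefficient of dx ∧ dy: ∂f_2/∂x - ∂f_1/∂y = ∂(x*y)/∂x - ∂(x^2 - 2*y^2 + 3)/∂y = 5*y
Assembling: d(omega) = (5*y) dx ∧ dy.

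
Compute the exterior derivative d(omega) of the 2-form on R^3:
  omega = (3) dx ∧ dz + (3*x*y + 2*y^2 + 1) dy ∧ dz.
d(omega) = (3*y) dx ∧ dy ∧ dz

For a 2-form omega = sum_{i<j} g_{ij} dx_i ∧ dx_j, the exterior derivative is
  d(omega) = sum_{i<j} d(g_{ij}) ∧ dx_i ∧ dx_j = sum_{i<j, k} (∂g_{ij}/∂x_k) dx_k ∧ dx_i ∧ dx_j.
Expand each term, using dx_k ∧ dx_i ∧ dx_j = sgn(permutation) dx_{(a)} ∧ dx_{(b)} ∧ dx_{(c)} with (a < b < c) sorted:
  d(3*x*y + 2*y^2 + 1) includes (∂/∂x)(3*x*y + 2*y^2 + 1) dx = (3*y) dx, which multiplied by dy ∧ dz gives (3*y) dx ∧ dy ∧ dz
Collecting like 3-forms: d(omega) = (3*y) dx ∧ dy ∧ dz.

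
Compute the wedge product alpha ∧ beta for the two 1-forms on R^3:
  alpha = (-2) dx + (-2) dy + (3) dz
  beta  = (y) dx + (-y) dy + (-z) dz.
alpha ∧ beta = (4*y) dx ∧ dy + (-3*y + 2*z) dx ∧ dz + (3*y + 2*z) dy ∧ dz

Distribute the wedge, using dx_i ∧ dx_j = -dx_j ∧ dx_i and dx_i ∧ dx_i = 0. For each pair (i, j) with i < j, the coefficient of dx_i ∧ dx_j in alpha ∧ beta is (alpha_i * beta_j - alpha_j * beta_i). Collecting: alpha ∧ beta = (4*y) dx ∧ dy + (-3*y + 2*z) dx ∧ dz + (3*y + 2*z) dy ∧ dz.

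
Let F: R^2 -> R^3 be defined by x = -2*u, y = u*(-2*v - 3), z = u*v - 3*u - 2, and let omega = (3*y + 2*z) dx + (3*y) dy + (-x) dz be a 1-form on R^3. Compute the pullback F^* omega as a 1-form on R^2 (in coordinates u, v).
F^* omega = (12*u*v^2 + 46*u*v + 51*u + 8) du + (u^2*(12*v + 20)) dv

Using F^*(f dg) = (f ∘ F) d(g ∘ F), substitute each coordinate x_i by F_i(u, v) in f_i, and replace dx_i by d F_i = (∂F_i/∂u) du + (∂F_i/∂v) dv.
  For the x component: f_1(F) = -4*u*v - 15*u - 4; d F_1 = (-2) du + (0) dv
  For the y component: f_2(F) = 3*u*(-2*v - 3); d F_2 = (-2*v - 3) du + (-2*u) dv
  For the z component: f_3(F) = 2*u; d F_3 = (v - 3) du + (u) dv
Combining and collecting du, dv coefficients:
  coeff of du: 12*u*v^2 + 46*u*v + 51*u + 8
  coeff of dv: u^2*(12*v + 20)
F^* omega = (12*u*v^2 + 46*u*v + 51*u + 8) du + (u^2*(12*v + 20)) dv.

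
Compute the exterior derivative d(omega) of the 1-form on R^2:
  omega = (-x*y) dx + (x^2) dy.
d(omega) = (3*x) dx ∧ dy

For a 1-form omega = sum_i f_i dx_i, the exterior derivative is
  d(omega) = sum_{i < j} (∂f_j/∂x_i - ∂f_i/∂x_j) dx_i ∧ dx_j.
  coefficient of dx ∧ dy: ∂f_2/∂x - ∂f_1/∂y = ∂(x^2)/∂x - ∂(-x*y)/∂y = 3*x
Assembling: d(omega) = (3*x) dx ∧ dy.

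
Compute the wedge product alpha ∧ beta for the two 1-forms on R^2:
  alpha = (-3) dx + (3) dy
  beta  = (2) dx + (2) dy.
alpha ∧ beta = (-12) dx ∧ dy

Distribute the wedge, using dx_i ∧ dx_j = -dx_j ∧ dx_i and dx_i ∧ dx_i = 0. For each pair (i, j) with i < j, the coefficient of dx_i ∧ dx_j in alpha ∧ beta is (alpha_i * beta_j - alpha_j * beta_i). Collecting: alpha ∧ beta = (-12) dx ∧ dy.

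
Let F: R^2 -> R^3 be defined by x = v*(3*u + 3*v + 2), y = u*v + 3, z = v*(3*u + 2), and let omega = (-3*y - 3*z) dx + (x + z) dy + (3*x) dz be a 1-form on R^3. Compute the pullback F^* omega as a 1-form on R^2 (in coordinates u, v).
F^* omega = (v*(-3*u*v + 30*v^2 + 4*v - 27)) du + (-3*u^2*v - 42*u*v^2 - 2*u*v - 27*u - 18*v^2 - 54*v - 18) dv

Using F^*(f dg) = (f ∘ F) d(g ∘ F), substitute each coordinate x_i by F_i(u, v) in f_i, and replace dx_i by d F_i = (∂F_i/∂u) du + (∂F_i/∂v) dv.
  For the x component: f_1(F) = -12*u*v - 6*v - 9; d F_1 = (3*v) du + (3*u + 6*v + 2) dv
  For the y component: f_2(F) = v*(6*u + 3*v + 4); d F_2 = (v) du + (u) dv
  For the z component: f_3(F) = 3*v*(3*u + 3*v + 2); d F_3 = (3*v) du + (3*u + 2) dv
Combining and collecting du, dv coefficients:
  coeff of du: v*(-3*u*v + 30*v^2 + 4*v - 27)
  coeff of dv: -3*u^2*v - 42*u*v^2 - 2*u*v - 27*u - 18*v^2 - 54*v - 18
F^* omega = (v*(-3*u*v + 30*v^2 + 4*v - 27)) du + (-3*u^2*v - 42*u*v^2 - 2*u*v - 27*u - 18*v^2 - 54*v - 18) dv.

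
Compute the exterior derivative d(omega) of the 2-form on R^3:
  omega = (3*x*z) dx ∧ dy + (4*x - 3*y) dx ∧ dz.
d(omega) = (3*x + 3) dx ∧ dy ∧ dz

For a 2-form omega = sum_{i<j} g_{ij} dx_i ∧ dx_j, the exterior derivative is
  d(omega) = sum_{i<j} d(g_{ij}) ∧ dx_i ∧ dx_j = sum_{i<j, k} (∂g_{ij}/∂x_k) dx_k ∧ dx_i ∧ dx_j.
Expand each term, using dx_k ∧ dx_i ∧ dx_j = sgn(permutation) dx_{(a)} ∧ dx_{(b)} ∧ dx_{(c)} with (a < b < c) sorted:
  d(3*x*z) includes (∂/∂z)(3*x*z) dz = (3*x) dz, which multiplied by dx ∧ dy gives (3*x) dx ∧ dy ∧ dz
  d(4*x - 3*y) includes (∂/∂y)(4*x - 3*y) dy = (-3) dy, which multiplied by dx ∧ dz gives (3) dx ∧ dy ∧ dz
Collecting like 3-forms: d(omega) = (3*x + 3) dx ∧ dy ∧ dz.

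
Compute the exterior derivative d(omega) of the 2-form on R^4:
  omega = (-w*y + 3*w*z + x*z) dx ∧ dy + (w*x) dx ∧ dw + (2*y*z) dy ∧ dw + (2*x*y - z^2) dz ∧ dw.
d(omega) = (3*w + x) dx ∧ dy ∧ dz + (-y + 3*z) dx ∧ dy ∧ dw + (2*x - 2*y) dy ∧ dz ∧ dw + (2*y) dx ∧ dz ∧ dw

For a 2-form omega = sum_{i<j} g_{ij} dx_i ∧ dx_j, the exterior derivative is
  d(omega) = sum_{i<j} d(g_{ij}) ∧ dx_i ∧ dx_j = sum_{i<j, k} (∂g_{ij}/∂x_k) dx_k ∧ dx_i ∧ dx_j.
Expand each term, using dx_k ∧ dx_i ∧ dx_j = sgn(permutation) dx_{(a)} ∧ dx_{(b)} ∧ dx_{(c)} with (a < b < c) sorted:
  d(-w*y + 3*w*z + x*z) includes (∂/∂z)(-w*y + 3*w*z + x*z) dz = (3*w + x) dz, which multiplied by dx ∧ dy gives (3*w + x) dx ∧ dy ∧ dz
  d(-w*y + 3*w*z + x*z) includes (∂/∂w)(-w*y + 3*w*z + x*z) dw = (-y + 3*z) dw, which multiplied by dx ∧ dy gives (-y + 3*z) dx ∧ dy ∧ dw
  d(2*y*z) includes (∂/∂z)(2*y*z) dz = (2*y) dz, which multiplied by dy ∧ dw gives (-2*y) dy ∧ dz ∧ dw
  d(2*x*y - z^2) includes (∂/∂x)(2*x*y - z^2) dx = (2*y) dx, which multiplied by dz ∧ dw gives (2*y) dx ∧ dz ∧ dw
  d(2*x*y - z^2) includes (∂/∂y)(2*x*y - z^2) dy = (2*x) dy, which multiplied by dz ∧ dw gives (2*x) dy ∧ dz ∧ dw
Collecting like 3-forms: d(omega) = (3*w + x) dx ∧ dy ∧ dz + (-y + 3*z) dx ∧ dy ∧ dw + (2*x - 2*y) dy ∧ dz ∧ dw + (2*y) dx ∧ dz ∧ dw.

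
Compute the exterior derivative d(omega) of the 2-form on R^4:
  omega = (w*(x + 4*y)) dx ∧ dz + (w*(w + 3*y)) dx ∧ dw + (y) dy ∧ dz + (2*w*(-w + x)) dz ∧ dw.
d(omega) = (-4*w) dx ∧ dy ∧ dz + (2*w + x + 4*y) dx ∧ dz ∧ dw + (-3*w) dx ∧ dy ∧ dw

For a 2-form omega = sum_{i<j} g_{ij} dx_i ∧ dx_j, the exterior derivative is
  d(omega) = sum_{i<j} d(g_{ij}) ∧ dx_i ∧ dx_j = sum_{i<j, k} (∂g_{ij}/∂x_k) dx_k ∧ dx_i ∧ dx_j.
Expand each term, using dx_k ∧ dx_i ∧ dx_j = sgn(permutation) dx_{(a)} ∧ dx_{(b)} ∧ dx_{(c)} with (a < b < c) sorted:
  d(w*(x + 4*y)) includes (∂/∂y)(w*(x + 4*y)) dy = (4*w) dy, which multiplied by dx ∧ dz gives (-4*w) dx ∧ dy ∧ dz
  d(w*(x + 4*y)) includes (∂/∂w)(w*(x + 4*y)) dw = (x + 4*y) dw, which multiplied by dx ∧ dz gives (x + 4*y) dx ∧ dz ∧ dw
  d(w*(w + 3*y)) includes (∂/∂y)(w*(w + 3*y)) dy = (3*w) dy, which multiplied by dx ∧ dw gives (-3*w) dx ∧ dy ∧ dw
  d(2*w*(-w + x)) includes (∂/∂x)(2*w*(-w + x)) dx = (2*w) dx, which multiplied by dz ∧ dw gives (2*w) dx ∧ dz ∧ dw
Collecting like 3-forms: d(omega) = (-4*w) dx ∧ dy ∧ dz + (2*w + x + 4*y) dx ∧ dz ∧ dw + (-3*w) dx ∧ dy ∧ dw.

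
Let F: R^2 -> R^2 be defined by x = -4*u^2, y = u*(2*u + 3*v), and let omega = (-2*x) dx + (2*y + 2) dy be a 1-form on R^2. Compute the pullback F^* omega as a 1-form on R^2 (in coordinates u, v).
F^* omega = (-48*u^3 + 36*u^2*v + 18*u*v^2 + 8*u + 6*v) du + (6*u*(2*u^2 + 3*u*v + 1)) dv

Using F^*(f dg) = (f ∘ F) d(g ∘ F), substitute each coordinate x_i by F_i(u, v) in f_i, and replace dx_i by d F_i = (∂F_i/∂u) du + (∂F_i/∂v) dv.
  For the x component: f_1(F) = 8*u^2; d F_1 = (-8*u) du + (0) dv
  For the y component: f_2(F) = 4*u^2 + 6*u*v + 2; d F_2 = (4*u + 3*v) du + (3*u) dv
Combining and collecting du, dv coefficients:
  coeff of du: -48*u^3 + 36*u^2*v + 18*u*v^2 + 8*u + 6*v
  coeff of dv: 6*u*(2*u^2 + 3*u*v + 1)
F^* omega = (-48*u^3 + 36*u^2*v + 18*u*v^2 + 8*u + 6*v) du + (6*u*(2*u^2 + 3*u*v + 1)) dv.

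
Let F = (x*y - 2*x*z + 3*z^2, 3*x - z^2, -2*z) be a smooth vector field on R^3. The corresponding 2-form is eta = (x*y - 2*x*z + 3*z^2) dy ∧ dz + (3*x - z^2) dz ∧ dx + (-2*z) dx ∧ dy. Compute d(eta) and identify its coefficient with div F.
d(eta) = (y - 2*z - 2) dx ∧ dy ∧ dz; div F = y - 2*z - 2

For a 2-form in R^3 of the form above, applying d gives a 3-form with coefficient ∂P/∂x + ∂Q/∂y + ∂R/∂z:
  ∂P/∂x = y - 2*z
  ∂Q/∂y = 0
  ∂R/∂z = -2
Sum = y - 2*z - 2, which is exactly div F.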